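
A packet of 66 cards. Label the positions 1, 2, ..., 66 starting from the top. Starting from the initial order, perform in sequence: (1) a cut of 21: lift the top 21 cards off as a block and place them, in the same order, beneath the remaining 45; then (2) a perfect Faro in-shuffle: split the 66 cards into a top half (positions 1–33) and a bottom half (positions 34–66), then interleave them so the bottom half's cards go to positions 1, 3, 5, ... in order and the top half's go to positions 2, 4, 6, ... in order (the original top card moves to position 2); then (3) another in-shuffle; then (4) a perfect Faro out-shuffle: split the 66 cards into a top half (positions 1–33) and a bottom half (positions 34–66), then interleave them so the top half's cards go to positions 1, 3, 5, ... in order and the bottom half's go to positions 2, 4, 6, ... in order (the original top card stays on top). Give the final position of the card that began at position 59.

35

Track the card from position 59 forward through each operation:
  after op 1 (cut 21): 59 → 38
  after op 2 (in-shuffle): 38 → 9
  after op 3 (in-shuffle): 9 → 18
  after op 4 (out-shuffle): 18 → 35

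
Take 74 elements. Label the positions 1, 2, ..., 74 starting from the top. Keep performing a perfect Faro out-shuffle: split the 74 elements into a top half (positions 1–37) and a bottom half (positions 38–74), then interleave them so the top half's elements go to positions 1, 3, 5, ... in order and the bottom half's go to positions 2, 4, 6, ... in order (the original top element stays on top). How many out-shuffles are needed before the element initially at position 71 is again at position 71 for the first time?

9

Follow position 71 under repeated out-shuffles:
71 → 68 → 62 → 50 → 26 → 51 → 28 → 55 → 36 → 71
It first returns after 9 out-shuffles.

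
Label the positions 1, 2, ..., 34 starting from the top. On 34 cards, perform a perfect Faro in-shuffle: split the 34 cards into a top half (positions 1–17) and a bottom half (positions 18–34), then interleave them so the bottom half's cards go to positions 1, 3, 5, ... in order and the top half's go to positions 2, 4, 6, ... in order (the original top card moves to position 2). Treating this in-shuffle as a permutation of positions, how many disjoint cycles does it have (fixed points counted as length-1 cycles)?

Trace each unvisited position around until it returns:
(1 2 4 8 16 32 ... len 12) (3 6 12 24 13 26 ... len 12) (5 10 20) (7 14 28 21) (15 30 25)
5 cycles in total.

5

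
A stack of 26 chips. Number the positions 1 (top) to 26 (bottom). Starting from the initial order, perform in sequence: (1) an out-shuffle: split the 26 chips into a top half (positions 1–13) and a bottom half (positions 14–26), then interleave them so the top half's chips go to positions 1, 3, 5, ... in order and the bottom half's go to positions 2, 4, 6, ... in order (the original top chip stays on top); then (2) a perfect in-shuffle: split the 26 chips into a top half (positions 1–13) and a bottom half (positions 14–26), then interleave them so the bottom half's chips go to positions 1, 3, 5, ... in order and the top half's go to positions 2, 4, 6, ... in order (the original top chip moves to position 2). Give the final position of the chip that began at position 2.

6

Track the chip from position 2 forward through each operation:
  after op 1 (out-shuffle): 2 → 3
  after op 2 (in-shuffle): 3 → 6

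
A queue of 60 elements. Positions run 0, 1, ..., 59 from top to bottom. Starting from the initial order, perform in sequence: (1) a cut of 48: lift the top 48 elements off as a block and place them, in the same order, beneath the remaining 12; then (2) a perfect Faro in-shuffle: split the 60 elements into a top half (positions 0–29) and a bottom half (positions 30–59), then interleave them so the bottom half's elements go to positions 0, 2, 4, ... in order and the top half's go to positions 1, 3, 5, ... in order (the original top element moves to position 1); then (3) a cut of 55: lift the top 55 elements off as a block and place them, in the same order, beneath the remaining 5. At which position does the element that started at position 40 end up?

49

Track the element from position 40 forward through each operation:
  after op 1 (cut 48): 40 → 52
  after op 2 (in-shuffle): 52 → 44
  after op 3 (cut 55): 44 → 49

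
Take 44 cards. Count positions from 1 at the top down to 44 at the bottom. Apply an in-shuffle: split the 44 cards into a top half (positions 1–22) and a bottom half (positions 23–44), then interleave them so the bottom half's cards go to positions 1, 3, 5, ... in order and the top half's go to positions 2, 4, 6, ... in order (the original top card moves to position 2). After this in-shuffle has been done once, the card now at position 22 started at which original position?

11

Work backwards from position 22, undoing one in-shuffle at a time:
22 ← 11
So the card now at position 22 started at position 11.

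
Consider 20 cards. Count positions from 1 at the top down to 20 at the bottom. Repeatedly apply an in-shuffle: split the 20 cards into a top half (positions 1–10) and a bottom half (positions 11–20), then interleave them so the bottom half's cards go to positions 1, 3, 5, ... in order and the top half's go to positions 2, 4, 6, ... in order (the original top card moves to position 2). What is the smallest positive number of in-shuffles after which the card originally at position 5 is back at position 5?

Follow position 5 under repeated in-shuffles:
5 → 10 → 20 → 19 → 17 → 13 → 5
It first returns after 6 in-shuffles.

6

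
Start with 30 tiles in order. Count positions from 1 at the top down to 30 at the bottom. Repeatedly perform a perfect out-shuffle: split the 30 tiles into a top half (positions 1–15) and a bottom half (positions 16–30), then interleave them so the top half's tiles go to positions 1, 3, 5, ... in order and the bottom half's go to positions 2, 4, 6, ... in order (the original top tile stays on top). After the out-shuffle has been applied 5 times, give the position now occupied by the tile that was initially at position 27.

21

Track the tile's position through each out-shuffle:
27 → 24 → 18 → 6 → 11 → 21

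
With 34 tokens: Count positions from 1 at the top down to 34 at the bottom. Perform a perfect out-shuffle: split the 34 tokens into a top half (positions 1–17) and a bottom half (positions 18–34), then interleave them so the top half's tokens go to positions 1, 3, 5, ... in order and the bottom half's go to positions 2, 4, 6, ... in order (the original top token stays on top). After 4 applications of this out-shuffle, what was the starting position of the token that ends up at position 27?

Work backwards from position 27, undoing one out-shuffle at a time:
27 ← 14 ← 24 ← 29 ← 15
So the token now at position 27 started at position 15.

15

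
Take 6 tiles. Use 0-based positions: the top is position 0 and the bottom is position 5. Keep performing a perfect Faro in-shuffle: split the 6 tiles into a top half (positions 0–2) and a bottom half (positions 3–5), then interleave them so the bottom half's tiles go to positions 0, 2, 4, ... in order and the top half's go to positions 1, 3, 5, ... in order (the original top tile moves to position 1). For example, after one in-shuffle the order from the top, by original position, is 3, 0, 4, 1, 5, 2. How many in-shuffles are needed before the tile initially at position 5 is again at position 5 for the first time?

3

Follow position 5 under repeated in-shuffles:
5 → 4 → 2 → 5
It first returns after 3 in-shuffles.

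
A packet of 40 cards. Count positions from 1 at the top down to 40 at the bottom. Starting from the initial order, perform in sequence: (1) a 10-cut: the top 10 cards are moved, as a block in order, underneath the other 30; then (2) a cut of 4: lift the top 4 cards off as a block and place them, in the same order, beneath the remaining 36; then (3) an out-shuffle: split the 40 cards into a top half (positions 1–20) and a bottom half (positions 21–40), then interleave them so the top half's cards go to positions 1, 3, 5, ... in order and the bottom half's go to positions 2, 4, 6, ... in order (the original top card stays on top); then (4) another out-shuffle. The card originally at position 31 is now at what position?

26

Track the card from position 31 forward through each operation:
  after op 1 (cut 10): 31 → 21
  after op 2 (cut 4): 21 → 17
  after op 3 (out-shuffle): 17 → 33
  after op 4 (out-shuffle): 33 → 26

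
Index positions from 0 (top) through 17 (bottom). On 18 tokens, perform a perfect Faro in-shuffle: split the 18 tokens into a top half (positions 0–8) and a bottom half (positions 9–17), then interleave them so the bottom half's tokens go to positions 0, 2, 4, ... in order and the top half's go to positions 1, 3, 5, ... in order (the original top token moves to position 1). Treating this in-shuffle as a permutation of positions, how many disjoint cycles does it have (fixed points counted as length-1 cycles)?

1

Trace each unvisited position around until it returns:
(0 1 3 7 15 12 ... len 18)
1 cycle in total.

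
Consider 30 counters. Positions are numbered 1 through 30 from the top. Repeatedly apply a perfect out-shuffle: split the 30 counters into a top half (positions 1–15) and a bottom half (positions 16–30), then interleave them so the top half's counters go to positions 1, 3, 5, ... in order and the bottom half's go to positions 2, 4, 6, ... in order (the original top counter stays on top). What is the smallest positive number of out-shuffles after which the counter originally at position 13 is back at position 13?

28

Follow position 13 under repeated out-shuffles:
13 → 25 → 20 → 10 → 19 → 8 → 15 → 29 → ... → 13 (length 28)
It first returns after 28 out-shuffles.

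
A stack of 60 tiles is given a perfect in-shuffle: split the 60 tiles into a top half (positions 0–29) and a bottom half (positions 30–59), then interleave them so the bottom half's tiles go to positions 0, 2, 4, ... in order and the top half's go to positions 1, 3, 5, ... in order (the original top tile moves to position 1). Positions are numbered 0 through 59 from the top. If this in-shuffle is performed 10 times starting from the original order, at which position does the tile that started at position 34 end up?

32

Track the tile's position through each in-shuffle:
34 → 8 → 17 → 35 → 10 → 21 → 43 → 26 → 53 → 46 → 32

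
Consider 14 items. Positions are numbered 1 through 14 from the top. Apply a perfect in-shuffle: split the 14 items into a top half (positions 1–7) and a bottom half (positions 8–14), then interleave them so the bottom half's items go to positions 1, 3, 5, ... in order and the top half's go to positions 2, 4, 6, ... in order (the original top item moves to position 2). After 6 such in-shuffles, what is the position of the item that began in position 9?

Track the item's position through each in-shuffle:
9 → 3 → 6 → 12 → 9 → 3 → 6

6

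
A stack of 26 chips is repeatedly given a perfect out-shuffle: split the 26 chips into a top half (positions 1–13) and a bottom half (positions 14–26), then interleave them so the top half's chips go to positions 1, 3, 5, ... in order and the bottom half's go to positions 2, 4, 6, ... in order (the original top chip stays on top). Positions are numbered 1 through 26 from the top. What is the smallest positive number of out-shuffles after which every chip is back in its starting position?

The out-shuffle permutes the 26 positions with cycle lengths [1, 1, 4, 20].
Every chip is home exactly when every cycle has completed a whole number of laps, i.e. after lcm(1, 4, 20) = 20 out-shuffles.

20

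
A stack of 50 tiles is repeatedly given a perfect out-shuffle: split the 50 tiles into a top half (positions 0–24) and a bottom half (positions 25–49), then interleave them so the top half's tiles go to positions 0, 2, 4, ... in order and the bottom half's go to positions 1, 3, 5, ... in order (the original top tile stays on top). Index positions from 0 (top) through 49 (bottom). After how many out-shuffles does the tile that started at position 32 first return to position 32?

Follow position 32 under repeated out-shuffles:
32 → 15 → 30 → 11 → 22 → 44 → 39 → 29 → ... → 32 (length 21)
It first returns after 21 out-shuffles.

21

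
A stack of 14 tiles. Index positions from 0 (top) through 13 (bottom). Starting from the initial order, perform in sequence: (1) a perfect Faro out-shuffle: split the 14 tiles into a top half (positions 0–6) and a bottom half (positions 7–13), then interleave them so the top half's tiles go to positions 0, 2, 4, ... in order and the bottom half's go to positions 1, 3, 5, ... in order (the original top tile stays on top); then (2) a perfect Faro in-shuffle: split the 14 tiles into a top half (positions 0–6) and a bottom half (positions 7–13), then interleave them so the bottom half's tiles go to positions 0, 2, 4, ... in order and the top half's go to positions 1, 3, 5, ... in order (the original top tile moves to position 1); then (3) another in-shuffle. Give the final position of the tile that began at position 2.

4

Track the tile from position 2 forward through each operation:
  after op 1 (out-shuffle): 2 → 4
  after op 2 (in-shuffle): 4 → 9
  after op 3 (in-shuffle): 9 → 4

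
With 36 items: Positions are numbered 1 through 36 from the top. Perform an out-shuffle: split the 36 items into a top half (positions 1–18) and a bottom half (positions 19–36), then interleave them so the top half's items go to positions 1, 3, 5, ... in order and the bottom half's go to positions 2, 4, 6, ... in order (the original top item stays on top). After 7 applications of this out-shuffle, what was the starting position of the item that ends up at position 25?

34

Work backwards from position 25, undoing one out-shuffle at a time:
25 ← 13 ← 7 ← 4 ← 20 ← 28 ← 32 ← 34
So the item now at position 25 started at position 34.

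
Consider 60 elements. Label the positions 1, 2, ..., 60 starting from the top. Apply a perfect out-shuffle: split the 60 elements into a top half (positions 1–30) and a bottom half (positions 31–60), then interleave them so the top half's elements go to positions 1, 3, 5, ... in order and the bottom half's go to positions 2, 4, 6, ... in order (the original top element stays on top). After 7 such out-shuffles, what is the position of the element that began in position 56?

20

Track the element's position through each out-shuffle:
56 → 52 → 44 → 28 → 55 → 50 → 40 → 20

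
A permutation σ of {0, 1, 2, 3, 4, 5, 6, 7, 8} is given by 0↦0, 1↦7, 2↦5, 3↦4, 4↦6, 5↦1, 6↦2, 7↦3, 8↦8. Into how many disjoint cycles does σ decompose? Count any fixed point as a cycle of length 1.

3

Cycle decomposition: (0) (1 7 3 4 6 2 5) (8).
3 cycles.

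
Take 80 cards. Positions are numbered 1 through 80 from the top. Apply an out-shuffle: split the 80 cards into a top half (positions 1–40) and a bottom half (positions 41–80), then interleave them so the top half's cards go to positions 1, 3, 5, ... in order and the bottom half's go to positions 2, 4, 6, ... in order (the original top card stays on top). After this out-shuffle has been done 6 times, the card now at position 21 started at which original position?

Work backwards from position 21, undoing one out-shuffle at a time:
21 ← 11 ← 6 ← 43 ← 22 ← 51 ← 26
So the card now at position 21 started at position 26.

26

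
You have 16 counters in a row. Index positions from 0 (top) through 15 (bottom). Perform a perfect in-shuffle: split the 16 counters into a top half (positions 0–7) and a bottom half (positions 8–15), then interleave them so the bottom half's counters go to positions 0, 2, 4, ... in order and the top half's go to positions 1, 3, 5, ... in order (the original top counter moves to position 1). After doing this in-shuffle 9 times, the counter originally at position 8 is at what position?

Track the counter's position through each in-shuffle:
8 → 0 → 1 → 3 → 7 → 15 → 14 → 12 → 8 → 0

0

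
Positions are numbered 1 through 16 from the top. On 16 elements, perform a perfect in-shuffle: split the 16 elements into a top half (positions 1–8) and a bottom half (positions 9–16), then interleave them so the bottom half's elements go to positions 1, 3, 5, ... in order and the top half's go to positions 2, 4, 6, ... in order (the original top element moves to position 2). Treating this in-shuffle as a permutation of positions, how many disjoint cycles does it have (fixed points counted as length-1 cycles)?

2

Trace each unvisited position around until it returns:
(1 2 4 8 16 15 13 9) (3 6 12 7 14 11 5 10)
2 cycles in total.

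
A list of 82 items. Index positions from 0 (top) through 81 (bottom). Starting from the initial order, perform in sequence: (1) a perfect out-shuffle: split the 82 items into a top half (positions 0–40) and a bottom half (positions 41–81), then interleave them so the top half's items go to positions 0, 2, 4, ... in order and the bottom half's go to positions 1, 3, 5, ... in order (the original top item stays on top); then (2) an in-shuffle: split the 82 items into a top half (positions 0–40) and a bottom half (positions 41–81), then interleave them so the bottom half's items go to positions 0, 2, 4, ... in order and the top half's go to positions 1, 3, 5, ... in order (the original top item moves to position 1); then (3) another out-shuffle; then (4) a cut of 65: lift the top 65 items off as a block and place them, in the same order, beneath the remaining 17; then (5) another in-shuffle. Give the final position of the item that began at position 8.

3

Track the item from position 8 forward through each operation:
  after op 1 (out-shuffle): 8 → 16
  after op 2 (in-shuffle): 16 → 33
  after op 3 (out-shuffle): 33 → 66
  after op 4 (cut 65): 66 → 1
  after op 5 (in-shuffle): 1 → 3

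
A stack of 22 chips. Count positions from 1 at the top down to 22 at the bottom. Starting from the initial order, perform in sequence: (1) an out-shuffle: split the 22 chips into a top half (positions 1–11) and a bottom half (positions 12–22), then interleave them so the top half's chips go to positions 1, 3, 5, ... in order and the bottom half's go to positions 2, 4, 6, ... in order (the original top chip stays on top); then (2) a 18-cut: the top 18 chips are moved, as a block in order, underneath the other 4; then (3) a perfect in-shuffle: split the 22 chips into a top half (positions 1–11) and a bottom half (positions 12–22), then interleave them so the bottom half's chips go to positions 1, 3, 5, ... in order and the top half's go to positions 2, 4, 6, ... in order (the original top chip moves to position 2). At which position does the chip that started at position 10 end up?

2

Track the chip from position 10 forward through each operation:
  after op 1 (out-shuffle): 10 → 19
  after op 2 (cut 18): 19 → 1
  after op 3 (in-shuffle): 1 → 2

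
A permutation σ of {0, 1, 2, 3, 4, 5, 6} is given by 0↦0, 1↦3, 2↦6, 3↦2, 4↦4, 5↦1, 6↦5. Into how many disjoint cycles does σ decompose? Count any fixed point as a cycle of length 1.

Cycle decomposition: (0) (1 3 2 6 5) (4).
3 cycles.

3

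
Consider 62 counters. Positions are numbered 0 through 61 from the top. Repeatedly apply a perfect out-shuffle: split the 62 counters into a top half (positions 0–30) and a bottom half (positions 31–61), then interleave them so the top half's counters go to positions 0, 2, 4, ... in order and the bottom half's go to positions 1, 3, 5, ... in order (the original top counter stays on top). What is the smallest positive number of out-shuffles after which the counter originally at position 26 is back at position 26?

Follow position 26 under repeated out-shuffles:
26 → 52 → 43 → 25 → 50 → 39 → 17 → 34 → ... → 26 (length 60)
It first returns after 60 out-shuffles.

60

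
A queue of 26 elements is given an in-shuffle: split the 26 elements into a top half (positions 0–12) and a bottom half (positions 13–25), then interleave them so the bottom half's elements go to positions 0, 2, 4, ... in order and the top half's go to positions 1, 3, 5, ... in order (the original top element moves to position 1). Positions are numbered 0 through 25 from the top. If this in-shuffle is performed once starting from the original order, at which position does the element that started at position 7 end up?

Track the element's position through each in-shuffle:
7 → 15

15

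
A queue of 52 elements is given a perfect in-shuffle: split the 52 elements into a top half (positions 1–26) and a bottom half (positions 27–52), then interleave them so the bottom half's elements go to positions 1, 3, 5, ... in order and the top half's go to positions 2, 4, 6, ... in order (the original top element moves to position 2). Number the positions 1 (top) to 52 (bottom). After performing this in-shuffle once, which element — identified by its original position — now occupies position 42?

Work backwards from position 42, undoing one in-shuffle at a time:
42 ← 21
So the element now at position 42 started at position 21.

21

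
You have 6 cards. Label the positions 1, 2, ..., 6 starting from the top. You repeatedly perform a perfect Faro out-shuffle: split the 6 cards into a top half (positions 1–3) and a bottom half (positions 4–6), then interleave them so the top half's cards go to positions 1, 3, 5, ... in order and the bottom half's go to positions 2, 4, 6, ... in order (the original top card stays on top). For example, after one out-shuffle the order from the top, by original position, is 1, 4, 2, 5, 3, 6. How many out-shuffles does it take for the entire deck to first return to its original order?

4

The out-shuffle permutes the 6 positions with cycle lengths [1, 1, 4].
Every card is home exactly when every cycle has completed a whole number of laps, i.e. after lcm(1, 4) = 4 out-shuffles.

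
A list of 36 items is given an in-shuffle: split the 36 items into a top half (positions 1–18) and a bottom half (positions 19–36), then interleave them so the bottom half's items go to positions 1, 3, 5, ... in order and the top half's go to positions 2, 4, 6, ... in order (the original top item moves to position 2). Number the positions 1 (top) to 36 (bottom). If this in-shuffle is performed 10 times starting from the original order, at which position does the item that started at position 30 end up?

10

Track the item's position through each in-shuffle:
30 → 23 → 9 → 18 → 36 → 35 → 33 → 29 → 21 → 5 → 10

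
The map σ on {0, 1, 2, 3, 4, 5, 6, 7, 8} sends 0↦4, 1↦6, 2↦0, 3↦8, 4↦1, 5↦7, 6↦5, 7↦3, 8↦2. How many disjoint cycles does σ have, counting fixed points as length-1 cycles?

Cycle decomposition: (0 4 1 6 5 7 3 8 2).
1 cycle.

1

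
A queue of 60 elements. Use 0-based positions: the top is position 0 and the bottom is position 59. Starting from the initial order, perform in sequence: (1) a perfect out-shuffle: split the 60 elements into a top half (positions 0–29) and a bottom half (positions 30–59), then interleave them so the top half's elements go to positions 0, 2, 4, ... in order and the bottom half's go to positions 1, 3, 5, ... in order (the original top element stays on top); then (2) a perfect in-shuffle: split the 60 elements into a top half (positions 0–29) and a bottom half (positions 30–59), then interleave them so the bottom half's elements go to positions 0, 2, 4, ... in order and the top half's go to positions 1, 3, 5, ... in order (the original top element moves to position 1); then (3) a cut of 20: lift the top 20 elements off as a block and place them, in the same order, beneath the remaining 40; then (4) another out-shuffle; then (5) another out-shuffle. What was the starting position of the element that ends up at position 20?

Undo the operations in reverse order, starting from position 20:
  undo op 5 (out-shuffle, from top half): 20 ← 10
  undo op 4 (out-shuffle, from top half): 10 ← 5
  undo op 3 (cut 20): 5 ← 25
  undo op 2 (in-shuffle, from top half): 25 ← 12
  undo op 1 (out-shuffle, from top half): 12 ← 6
So the element at position 20 came from original position 6.

6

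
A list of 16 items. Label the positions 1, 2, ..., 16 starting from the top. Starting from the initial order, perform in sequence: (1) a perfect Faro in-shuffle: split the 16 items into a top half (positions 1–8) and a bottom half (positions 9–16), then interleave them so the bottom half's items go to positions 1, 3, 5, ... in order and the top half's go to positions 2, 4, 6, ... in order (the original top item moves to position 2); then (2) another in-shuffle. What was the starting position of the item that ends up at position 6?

10

Undo the operations in reverse order, starting from position 6:
  undo op 2 (in-shuffle, from top half): 6 ← 3
  undo op 1 (in-shuffle, from bottom half): 3 ← 10
So the item at position 6 came from original position 10.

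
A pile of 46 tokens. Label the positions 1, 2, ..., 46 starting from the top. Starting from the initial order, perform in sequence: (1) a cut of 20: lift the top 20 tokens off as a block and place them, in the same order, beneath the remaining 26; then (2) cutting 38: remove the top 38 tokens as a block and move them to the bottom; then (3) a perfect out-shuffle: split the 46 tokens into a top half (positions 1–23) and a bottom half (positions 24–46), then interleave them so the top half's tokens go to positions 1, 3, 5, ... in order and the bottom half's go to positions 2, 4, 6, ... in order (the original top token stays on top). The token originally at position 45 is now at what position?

20

Track the token from position 45 forward through each operation:
  after op 1 (cut 20): 45 → 25
  after op 2 (cut 38): 25 → 33
  after op 3 (out-shuffle): 33 → 20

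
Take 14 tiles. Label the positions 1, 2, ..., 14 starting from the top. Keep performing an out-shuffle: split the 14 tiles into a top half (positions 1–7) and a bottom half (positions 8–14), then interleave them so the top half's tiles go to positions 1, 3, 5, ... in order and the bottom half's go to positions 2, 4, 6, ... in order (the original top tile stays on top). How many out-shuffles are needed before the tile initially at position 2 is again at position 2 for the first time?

Follow position 2 under repeated out-shuffles:
2 → 3 → 5 → 9 → 4 → 7 → 13 → 12 → 10 → 6 → 11 → 8 → 2
It first returns after 12 out-shuffles.

12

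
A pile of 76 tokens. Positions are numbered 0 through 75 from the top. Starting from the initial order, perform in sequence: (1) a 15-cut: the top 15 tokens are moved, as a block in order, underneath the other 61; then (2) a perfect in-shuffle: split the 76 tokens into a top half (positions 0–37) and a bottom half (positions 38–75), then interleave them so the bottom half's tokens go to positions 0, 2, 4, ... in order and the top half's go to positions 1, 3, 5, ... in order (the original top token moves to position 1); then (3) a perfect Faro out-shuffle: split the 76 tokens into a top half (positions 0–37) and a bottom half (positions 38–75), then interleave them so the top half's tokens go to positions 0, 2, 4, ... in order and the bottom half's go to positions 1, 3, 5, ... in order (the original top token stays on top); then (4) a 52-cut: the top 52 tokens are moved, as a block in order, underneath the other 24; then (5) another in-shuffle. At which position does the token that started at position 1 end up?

Track the token from position 1 forward through each operation:
  after op 1 (cut 15): 1 → 62
  after op 2 (in-shuffle): 62 → 48
  after op 3 (out-shuffle): 48 → 21
  after op 4 (cut 52): 21 → 45
  after op 5 (in-shuffle): 45 → 14

14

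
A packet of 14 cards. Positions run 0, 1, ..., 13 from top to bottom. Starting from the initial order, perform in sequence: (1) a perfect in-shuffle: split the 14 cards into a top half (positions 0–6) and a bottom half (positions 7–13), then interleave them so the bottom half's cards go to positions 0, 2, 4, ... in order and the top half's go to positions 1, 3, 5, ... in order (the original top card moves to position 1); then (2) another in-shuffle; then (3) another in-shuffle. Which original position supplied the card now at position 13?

Undo the operations in reverse order, starting from position 13:
  undo op 3 (in-shuffle, from top half): 13 ← 6
  undo op 2 (in-shuffle, from bottom half): 6 ← 10
  undo op 1 (in-shuffle, from bottom half): 10 ← 12
So the card at position 13 came from original position 12.

12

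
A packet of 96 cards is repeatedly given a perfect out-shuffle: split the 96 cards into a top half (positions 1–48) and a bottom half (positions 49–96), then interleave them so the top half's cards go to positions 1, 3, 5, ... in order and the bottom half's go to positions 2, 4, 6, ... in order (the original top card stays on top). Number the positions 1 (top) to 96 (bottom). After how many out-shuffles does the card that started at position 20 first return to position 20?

4

Follow position 20 under repeated out-shuffles:
20 → 39 → 77 → 58 → 20
It first returns after 4 out-shuffles.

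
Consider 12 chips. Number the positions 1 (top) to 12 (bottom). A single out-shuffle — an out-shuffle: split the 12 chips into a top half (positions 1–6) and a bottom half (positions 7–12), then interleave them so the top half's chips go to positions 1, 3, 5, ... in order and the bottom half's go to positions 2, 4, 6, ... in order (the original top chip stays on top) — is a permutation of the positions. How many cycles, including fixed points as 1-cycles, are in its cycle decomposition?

3

Trace each unvisited position around until it returns:
(1) (2 3 5 9 6 11 10 8 4 7) (12)
3 cycles in total.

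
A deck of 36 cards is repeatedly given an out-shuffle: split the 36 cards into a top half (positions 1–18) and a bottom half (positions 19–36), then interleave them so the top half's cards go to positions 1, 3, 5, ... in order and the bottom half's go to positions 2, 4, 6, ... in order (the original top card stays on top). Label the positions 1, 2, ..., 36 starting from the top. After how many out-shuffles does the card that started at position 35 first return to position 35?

Follow position 35 under repeated out-shuffles:
35 → 34 → 32 → 28 → 20 → 4 → 7 → 13 → 25 → 14 → 27 → 18 → 35
It first returns after 12 out-shuffles.

12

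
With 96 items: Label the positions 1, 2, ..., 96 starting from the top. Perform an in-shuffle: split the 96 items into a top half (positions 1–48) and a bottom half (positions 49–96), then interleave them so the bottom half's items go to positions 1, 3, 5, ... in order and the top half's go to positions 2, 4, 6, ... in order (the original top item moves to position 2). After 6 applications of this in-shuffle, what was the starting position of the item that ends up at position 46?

28

Work backwards from position 46, undoing one in-shuffle at a time:
46 ← 23 ← 60 ← 30 ← 15 ← 56 ← 28
So the item now at position 46 started at position 28.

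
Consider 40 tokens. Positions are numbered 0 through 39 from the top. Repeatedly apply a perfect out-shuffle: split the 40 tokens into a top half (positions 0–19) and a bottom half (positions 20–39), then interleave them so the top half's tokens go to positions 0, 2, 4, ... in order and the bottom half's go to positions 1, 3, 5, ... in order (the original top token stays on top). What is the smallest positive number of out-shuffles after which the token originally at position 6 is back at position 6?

12

Follow position 6 under repeated out-shuffles:
6 → 12 → 24 → 9 → 18 → 36 → 33 → 27 → 15 → 30 → 21 → 3 → 6
It first returns after 12 out-shuffles.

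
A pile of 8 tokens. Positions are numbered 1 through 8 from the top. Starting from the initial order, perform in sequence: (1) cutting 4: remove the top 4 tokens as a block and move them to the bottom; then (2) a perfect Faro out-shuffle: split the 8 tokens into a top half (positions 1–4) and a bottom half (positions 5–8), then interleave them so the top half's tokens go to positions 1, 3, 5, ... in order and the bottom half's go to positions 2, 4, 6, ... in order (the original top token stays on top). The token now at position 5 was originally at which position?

7

Undo the operations in reverse order, starting from position 5:
  undo op 2 (out-shuffle, from top half): 5 ← 3
  undo op 1 (cut 4): 3 ← 7
So the token at position 5 came from original position 7.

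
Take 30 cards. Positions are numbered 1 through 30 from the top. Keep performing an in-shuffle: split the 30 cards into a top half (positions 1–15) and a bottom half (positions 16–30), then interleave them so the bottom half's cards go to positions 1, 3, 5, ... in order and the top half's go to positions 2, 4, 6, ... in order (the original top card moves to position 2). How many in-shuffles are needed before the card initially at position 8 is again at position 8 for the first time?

Follow position 8 under repeated in-shuffles:
8 → 16 → 1 → 2 → 4 → 8
It first returns after 5 in-shuffles.

5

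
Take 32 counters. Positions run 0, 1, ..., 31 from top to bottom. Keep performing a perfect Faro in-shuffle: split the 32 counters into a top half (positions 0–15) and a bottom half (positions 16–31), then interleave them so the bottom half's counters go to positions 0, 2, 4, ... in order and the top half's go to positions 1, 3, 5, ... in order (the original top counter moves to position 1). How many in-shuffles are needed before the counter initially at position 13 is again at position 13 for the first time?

Follow position 13 under repeated in-shuffles:
13 → 27 → 22 → 12 → 25 → 18 → 4 → 9 → 19 → 6 → 13
It first returns after 10 in-shuffles.

10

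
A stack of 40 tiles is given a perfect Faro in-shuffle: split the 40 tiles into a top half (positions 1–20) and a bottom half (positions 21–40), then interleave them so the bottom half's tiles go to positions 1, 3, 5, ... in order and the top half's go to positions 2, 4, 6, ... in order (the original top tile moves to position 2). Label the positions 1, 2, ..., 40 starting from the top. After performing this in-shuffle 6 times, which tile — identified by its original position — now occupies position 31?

Work backwards from position 31, undoing one in-shuffle at a time:
31 ← 36 ← 18 ← 9 ← 25 ← 33 ← 37
So the tile now at position 31 started at position 37.

37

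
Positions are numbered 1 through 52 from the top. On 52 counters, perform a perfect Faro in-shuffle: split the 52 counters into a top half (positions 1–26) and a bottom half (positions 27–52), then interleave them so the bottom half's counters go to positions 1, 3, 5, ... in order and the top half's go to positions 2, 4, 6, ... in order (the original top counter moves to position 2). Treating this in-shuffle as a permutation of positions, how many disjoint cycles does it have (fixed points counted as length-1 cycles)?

Trace each unvisited position around until it returns:
(1 2 4 8 16 32 ... len 52)
1 cycle in total.

1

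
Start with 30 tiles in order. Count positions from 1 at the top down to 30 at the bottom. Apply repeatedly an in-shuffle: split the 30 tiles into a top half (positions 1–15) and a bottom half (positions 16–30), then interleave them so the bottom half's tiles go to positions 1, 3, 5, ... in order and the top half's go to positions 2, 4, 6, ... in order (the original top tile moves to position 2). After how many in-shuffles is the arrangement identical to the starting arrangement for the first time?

The in-shuffle permutes the 30 positions with cycle lengths [5, 5, 5, 5, 5, 5].
Every tile is home exactly when every cycle has completed a whole number of laps, i.e. after lcm(5) = 5 in-shuffles.

5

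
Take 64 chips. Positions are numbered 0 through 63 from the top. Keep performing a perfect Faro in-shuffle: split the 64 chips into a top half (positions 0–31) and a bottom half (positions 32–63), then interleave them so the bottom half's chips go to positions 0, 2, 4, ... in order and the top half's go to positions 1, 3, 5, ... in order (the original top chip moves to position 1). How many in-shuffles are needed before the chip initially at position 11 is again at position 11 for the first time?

12

Follow position 11 under repeated in-shuffles:
11 → 23 → 47 → 30 → 61 → 58 → 52 → 40 → 16 → 33 → 2 → 5 → 11
It first returns after 12 in-shuffles.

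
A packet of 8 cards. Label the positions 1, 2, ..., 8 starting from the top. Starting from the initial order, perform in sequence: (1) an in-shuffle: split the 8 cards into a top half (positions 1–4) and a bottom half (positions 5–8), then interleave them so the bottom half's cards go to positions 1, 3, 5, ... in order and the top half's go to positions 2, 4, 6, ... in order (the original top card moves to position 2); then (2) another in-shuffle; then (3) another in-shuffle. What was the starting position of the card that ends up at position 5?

Undo the operations in reverse order, starting from position 5:
  undo op 3 (in-shuffle, from bottom half): 5 ← 7
  undo op 2 (in-shuffle, from bottom half): 7 ← 8
  undo op 1 (in-shuffle, from top half): 8 ← 4
So the card at position 5 came from original position 4.

4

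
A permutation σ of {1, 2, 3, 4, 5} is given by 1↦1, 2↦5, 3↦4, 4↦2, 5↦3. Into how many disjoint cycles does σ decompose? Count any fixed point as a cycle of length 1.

2

Cycle decomposition: (1) (2 5 3 4).
2 cycles.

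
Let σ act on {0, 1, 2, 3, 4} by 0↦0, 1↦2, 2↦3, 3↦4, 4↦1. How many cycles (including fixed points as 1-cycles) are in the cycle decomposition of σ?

2

Cycle decomposition: (0) (1 2 3 4).
2 cycles.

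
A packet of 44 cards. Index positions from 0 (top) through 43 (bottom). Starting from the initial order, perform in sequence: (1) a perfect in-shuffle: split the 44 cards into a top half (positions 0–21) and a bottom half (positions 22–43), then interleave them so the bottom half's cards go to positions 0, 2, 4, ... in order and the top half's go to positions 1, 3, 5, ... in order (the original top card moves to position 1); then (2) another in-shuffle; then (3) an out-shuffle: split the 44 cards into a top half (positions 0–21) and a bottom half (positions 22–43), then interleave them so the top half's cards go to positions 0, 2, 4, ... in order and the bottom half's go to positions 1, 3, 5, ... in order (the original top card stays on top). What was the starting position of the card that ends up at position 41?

21

Undo the operations in reverse order, starting from position 41:
  undo op 3 (out-shuffle, from bottom half): 41 ← 42
  undo op 2 (in-shuffle, from bottom half): 42 ← 43
  undo op 1 (in-shuffle, from top half): 43 ← 21
So the card at position 41 came from original position 21.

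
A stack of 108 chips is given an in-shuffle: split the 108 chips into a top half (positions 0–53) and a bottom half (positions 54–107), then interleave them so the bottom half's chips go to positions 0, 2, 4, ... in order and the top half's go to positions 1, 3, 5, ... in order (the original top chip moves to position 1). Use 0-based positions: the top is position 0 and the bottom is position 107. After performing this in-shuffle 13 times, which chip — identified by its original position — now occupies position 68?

Work backwards from position 68, undoing one in-shuffle at a time:
68 ← 88 ← 98 ← 103 ← 51 ← ... ← 80 (13 steps).
So the chip now at position 68 started at position 80.

80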